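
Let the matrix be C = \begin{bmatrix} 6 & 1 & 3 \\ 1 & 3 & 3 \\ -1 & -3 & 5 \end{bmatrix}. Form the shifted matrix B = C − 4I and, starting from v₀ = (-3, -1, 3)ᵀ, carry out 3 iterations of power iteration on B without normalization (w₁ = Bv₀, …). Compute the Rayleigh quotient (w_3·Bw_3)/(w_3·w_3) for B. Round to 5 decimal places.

0.19125

B = C − 4I has rows (2, 1, 3); (1, -1, 3); (-1, -3, 1)
w1 = Bv₀ = (2·(-3) + 1·(-1) + 3·3; 1·(-3) + (-1)·(-1) + 3·3; (-1)·(-3) + (-3)·(-1) + 1·3) = (2, 7, 9)
w2 = Bw1 = (2·2 + 1·7 + 3·9; 1·2 + (-1)·7 + 3·9; (-1)·2 + (-3)·7 + 1·9) = (38, 22, -14)
w3 = Bw2 = (56, -26, -118)
Bw3 = (-268, -272, -96)
w3·Bw3 = 3392; w3·w3 = 17736; μ ≈ 3392/17736 = 0.19125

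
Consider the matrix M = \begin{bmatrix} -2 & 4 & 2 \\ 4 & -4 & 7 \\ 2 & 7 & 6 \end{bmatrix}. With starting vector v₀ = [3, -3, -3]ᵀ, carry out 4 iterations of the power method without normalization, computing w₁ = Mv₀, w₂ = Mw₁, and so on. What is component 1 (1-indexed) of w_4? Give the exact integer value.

-4854

w1 = Mv₀ = (-24, 3, -33)
w2 = Mw1 = (-6, -339, -225)
w3 = Mw2 = (-1794, -243, -3735)
w4 = Mw3 = (-4854, -32349, -27699)
The requested component of w4 is -4854.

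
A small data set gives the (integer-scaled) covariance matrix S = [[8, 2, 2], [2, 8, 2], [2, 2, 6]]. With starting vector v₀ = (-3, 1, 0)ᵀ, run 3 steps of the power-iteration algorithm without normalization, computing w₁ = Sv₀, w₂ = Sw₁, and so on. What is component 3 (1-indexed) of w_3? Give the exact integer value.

w1 = Sv₀ = (-22, 2, -4)
w2 = Sw1 = (-180, -36, -64)
w3 = Sw2 = (-1640, -776, -816)
The requested component of w3 is -816.

-816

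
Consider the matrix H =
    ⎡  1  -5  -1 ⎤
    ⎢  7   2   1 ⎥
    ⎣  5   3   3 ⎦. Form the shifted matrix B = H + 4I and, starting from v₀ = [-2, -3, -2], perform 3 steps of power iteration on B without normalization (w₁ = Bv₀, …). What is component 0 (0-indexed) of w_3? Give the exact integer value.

2428

B = H + 4I has rows (5, -5, -1); (7, 6, 1); (5, 3, 7)
w1 = Bv₀ = (5·(-2) + (-5)·(-3) + (-1)·(-2); 7·(-2) + 6·(-3) + 1·(-2); 5·(-2) + 3·(-3) + 7·(-2)) = (7, -34, -33)
w2 = Bw1 = (5·7 + (-5)·(-34) + (-1)·(-33); 7·7 + 6·(-34) + 1·(-33); 5·7 + 3·(-34) + 7·(-33)) = (238, -188, -298)
w3 = Bw2 = (2428, 240, -1460)
Requested component of w3: 2428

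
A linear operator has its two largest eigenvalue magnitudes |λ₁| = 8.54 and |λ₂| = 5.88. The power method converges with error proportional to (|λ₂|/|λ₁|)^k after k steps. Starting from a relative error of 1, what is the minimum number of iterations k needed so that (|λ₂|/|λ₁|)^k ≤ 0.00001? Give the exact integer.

|λ₂/λ₁| = 5.88/8.54 = 0.68852
Need k ≥ ln(0.00001) / ln(0.68852) = -11.5129 / -0.3732 ≈ 30.849
Smallest integer k satisfying the bound: 31

31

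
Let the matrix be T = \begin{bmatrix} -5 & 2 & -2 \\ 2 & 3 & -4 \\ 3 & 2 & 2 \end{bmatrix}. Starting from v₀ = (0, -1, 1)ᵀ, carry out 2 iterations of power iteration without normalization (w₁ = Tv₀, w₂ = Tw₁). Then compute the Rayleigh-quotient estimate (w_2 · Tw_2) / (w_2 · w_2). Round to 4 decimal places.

w1 = Tv₀ = ((-5)·0 + 2·(-1) + (-2)·1; 2·0 + 3·(-1) + (-4)·1; 3·0 + 2·(-1) + 2·1) = (-4, -7, 0)
w2 = Tw1 = ((-5)·(-4) + 2·(-7) + (-2)·0; 2·(-4) + 3·(-7) + (-4)·0; 3·(-4) + 2·(-7) + 2·0) = (6, -29, -26)
Tw2 = (-36, 29, -92)
w2·Tw2 = 6·(-36) + (-29)·29 + (-26)·(-92) = 1335; w2·w2 = 6·6 + (-29)·(-29) + (-26)·(-26) = 1553
λ ≈ 1335/1553 = 0.8596

0.8596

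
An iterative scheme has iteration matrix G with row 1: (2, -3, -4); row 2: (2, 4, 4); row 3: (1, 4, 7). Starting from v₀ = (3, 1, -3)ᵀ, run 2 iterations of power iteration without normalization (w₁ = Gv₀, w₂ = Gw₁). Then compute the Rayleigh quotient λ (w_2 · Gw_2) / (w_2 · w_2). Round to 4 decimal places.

w1 = Gv₀ = (15, -2, -14)
w2 = Gw1 = (92, -34, -91)
Gw2 = (650, -316, -681)
w2·Gw2 = 92·650 + (-34)·(-316) + (-91)·(-681) = 132515; w2·w2 = 92·92 + (-34)·(-34) + (-91)·(-91) = 17901
λ ≈ 132515/17901 = 7.4027

7.4027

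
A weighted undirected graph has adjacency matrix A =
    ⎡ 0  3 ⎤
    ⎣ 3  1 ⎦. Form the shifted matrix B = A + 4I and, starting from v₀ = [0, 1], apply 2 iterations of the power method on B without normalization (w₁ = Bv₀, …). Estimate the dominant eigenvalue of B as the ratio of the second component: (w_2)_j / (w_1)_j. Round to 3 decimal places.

B = A + 4I has rows (4, 3); (3, 5)
w1 = Bv₀ = (3, 5)
w2 = Bw1 = (27, 34)
Ratio: 34/5 = 6.800

6.800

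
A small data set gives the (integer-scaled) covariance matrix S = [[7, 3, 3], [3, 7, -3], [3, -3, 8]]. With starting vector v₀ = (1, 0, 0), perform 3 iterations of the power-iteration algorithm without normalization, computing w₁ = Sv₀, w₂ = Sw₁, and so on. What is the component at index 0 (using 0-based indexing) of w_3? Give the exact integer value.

w1 = Sv₀ = (7, 3, 3)
w2 = Sw1 = (67, 33, 36)
w3 = Sw2 = (676, 324, 390)
The requested component of w3 is 676.

676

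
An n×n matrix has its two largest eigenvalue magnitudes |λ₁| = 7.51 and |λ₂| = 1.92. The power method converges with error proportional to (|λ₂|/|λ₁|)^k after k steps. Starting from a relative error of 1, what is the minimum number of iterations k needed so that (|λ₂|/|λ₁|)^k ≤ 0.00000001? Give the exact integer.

14

|λ₂/λ₁| = 1.92/7.51 = 0.25566
Need k ≥ ln(0.00000001) / ln(0.25566) = -18.4207 / -1.3639 ≈ 13.506
Smallest integer k satisfying the bound: 14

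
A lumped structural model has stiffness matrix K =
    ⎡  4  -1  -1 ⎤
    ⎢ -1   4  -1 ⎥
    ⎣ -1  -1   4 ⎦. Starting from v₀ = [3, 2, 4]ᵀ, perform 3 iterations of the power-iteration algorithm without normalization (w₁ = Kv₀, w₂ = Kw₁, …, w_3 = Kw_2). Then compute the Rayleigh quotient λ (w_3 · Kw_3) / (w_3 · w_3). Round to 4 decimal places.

w1 = Kv₀ = (4·3 + (-1)·2 + (-1)·4; (-1)·3 + 4·2 + (-1)·4; (-1)·3 + (-1)·2 + 4·4) = (6, 1, 11)
w2 = Kw1 = (4·6 + (-1)·1 + (-1)·11; (-1)·6 + 4·1 + (-1)·11; (-1)·6 + (-1)·1 + 4·11) = (12, -13, 37)
w3 = Kw2 = (24, -101, 149)
Kw3 = (48, -577, 673)
w3·Kw3 = 24·48 + (-101)·(-577) + 149·673 = 159706; w3·w3 = 24·24 + (-101)·(-101) + 149·149 = 32978
λ ≈ 159706/32978 = 4.8428

λ ≈ 4.8428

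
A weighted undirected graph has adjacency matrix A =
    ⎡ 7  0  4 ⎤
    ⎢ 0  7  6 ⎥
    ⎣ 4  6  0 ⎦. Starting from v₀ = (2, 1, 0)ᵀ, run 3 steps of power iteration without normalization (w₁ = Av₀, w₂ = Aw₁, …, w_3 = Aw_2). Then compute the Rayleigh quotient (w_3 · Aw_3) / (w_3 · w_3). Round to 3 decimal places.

w1 = Av₀ = (14, 7, 14)
w2 = Aw1 = (154, 133, 98)
w3 = Aw2 = (1470, 1519, 1414)
Aw3 = (15946, 19117, 14994)
w3·Aw3 = 1470·15946 + 1519·19117 + 1414·14994 = 73680859; w3·w3 = 1470·1470 + 1519·1519 + 1414·1414 = 6467657
λ ≈ 73680859/6467657 = 11.392

λ ≈ 11.392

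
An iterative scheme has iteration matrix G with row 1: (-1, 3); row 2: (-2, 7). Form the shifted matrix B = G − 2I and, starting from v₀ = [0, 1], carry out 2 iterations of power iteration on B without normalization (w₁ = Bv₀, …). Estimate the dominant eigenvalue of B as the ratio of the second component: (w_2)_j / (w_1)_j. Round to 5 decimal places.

B = G − 2I has rows (-3, 3); (-2, 5)
w1 = Bv₀ = (3, 5)
w2 = Bw1 = (6, 19)
Ratio: 19/5 = 3.80000

3.80000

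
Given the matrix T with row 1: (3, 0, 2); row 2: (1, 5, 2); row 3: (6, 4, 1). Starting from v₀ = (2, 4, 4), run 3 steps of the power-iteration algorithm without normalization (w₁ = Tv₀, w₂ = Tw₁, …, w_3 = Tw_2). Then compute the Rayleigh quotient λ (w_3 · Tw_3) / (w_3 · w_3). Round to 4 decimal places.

7.5218

w1 = Tv₀ = (14, 30, 32)
w2 = Tw1 = (106, 228, 236)
w3 = Tw2 = (790, 1718, 1784)
Tw3 = (5938, 12948, 13396)
w3·Tw3 = 790·5938 + 1718·12948 + 1784·13396 = 50834148; w3·w3 = 790·790 + 1718·1718 + 1784·1784 = 6758280
λ ≈ 50834148/6758280 = 7.5218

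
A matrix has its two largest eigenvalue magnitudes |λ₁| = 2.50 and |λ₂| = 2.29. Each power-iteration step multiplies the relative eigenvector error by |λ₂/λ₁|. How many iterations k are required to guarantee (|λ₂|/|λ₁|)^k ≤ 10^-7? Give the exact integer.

|λ₂/λ₁| = 2.29/2.50 = 0.91600
Need k ≥ ln(10^-7) / ln(0.91600) = -16.1181 / -0.0877 ≈ 183.705
Smallest integer k satisfying the bound: 184

184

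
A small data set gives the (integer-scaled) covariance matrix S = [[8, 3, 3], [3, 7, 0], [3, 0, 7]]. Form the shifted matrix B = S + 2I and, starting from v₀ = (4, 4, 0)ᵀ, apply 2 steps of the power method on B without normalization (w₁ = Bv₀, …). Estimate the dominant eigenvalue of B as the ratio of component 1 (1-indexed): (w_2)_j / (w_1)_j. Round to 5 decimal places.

B = S + 2I has rows (10, 3, 3); (3, 9, 0); (3, 0, 9)
w1 = Bv₀ = (52, 48, 12)
w2 = Bw1 = (700, 588, 264)
Ratio: 700/52 = 13.46154

μ ≈ 13.46154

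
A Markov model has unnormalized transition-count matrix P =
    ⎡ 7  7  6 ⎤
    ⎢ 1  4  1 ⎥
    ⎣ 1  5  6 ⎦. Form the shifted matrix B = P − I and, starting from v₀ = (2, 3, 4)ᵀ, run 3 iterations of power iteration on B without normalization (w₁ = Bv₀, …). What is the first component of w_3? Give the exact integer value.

B = P − I has rows (6, 7, 6); (1, 3, 1); (1, 5, 5)
w1 = Bv₀ = (57, 15, 37)
w2 = Bw1 = (669, 139, 317)
w3 = Bw2 = (6889, 1403, 2949)
Requested component of w3: 6889

6889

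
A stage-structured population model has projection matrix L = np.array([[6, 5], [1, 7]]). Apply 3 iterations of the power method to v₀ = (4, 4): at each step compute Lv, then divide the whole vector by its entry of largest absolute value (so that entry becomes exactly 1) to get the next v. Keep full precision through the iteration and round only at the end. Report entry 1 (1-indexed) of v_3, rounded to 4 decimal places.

Lv0 = (44.00000, 32.00000); divide by 44.00000 → v1 = (1.00000, 0.72727)
Lv1 = (9.63636, 6.09091); divide by 9.63636 → v2 = (1.00000, 0.63208)
Lv2 = (9.16038, 5.42453); divide by 9.16038 → v3 = (1.00000, 0.59217)
Requested entry of v3: 3884/3884 = 1.0000

1.0000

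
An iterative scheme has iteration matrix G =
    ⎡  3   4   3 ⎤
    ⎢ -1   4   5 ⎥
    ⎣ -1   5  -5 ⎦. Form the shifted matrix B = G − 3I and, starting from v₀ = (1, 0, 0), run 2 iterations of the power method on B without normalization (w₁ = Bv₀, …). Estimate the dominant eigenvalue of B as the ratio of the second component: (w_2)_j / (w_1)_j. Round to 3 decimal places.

B = G − 3I has rows (0, 4, 3); (-1, 1, 5); (-1, 5, -8)
w1 = Bv₀ = (0·1 + 4·0 + 3·0; (-1)·1 + 1·0 + 5·0; (-1)·1 + 5·0 + (-8)·0) = (0, -1, -1)
w2 = Bw1 = (0·0 + 4·(-1) + 3·(-1); (-1)·0 + 1·(-1) + 5·(-1); (-1)·0 + 5·(-1) + (-8)·(-1)) = (-7, -6, 3)
Ratio: -6/-1 = 6.000

6.000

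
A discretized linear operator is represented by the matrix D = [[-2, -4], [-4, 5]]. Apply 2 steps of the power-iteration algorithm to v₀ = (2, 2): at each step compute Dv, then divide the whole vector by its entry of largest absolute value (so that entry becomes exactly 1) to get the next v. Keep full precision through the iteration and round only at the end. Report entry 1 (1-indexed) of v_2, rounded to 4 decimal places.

0.2759

Dv0 = (-12.00000, 2.00000); divide by -12.00000 → v1 = (1.00000, -0.16667)
Dv1 = (-1.33333, -4.83333); divide by -4.83333 → v2 = (0.27586, 1.00000)
Requested entry of v2: 16/58 = 0.2759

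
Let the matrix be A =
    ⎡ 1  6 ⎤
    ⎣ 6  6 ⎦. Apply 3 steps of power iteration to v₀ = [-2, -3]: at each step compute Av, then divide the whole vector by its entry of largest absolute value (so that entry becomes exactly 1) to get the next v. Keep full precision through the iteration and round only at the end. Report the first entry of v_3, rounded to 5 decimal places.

Av0 = (-20.000000, -30.000000); divide by -30.000000 → v1 = (0.666667, 1.000000)
Av1 = (6.666667, 10.000000); divide by 10.000000 → v2 = (0.666667, 1.000000)
Av2 = (6.666667, 10.000000); divide by 10.000000 → v3 = (0.666667, 1.000000)
Requested entry of v3: -2000/-3000 = 0.66667

0.66667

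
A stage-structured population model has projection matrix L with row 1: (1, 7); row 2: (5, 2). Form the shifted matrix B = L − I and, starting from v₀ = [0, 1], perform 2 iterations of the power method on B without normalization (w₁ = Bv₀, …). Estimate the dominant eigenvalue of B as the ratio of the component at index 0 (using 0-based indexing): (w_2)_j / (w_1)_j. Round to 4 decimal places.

B = L − I has rows (0, 7); (5, 1)
w1 = Bv₀ = (0·0 + 7·1; 5·0 + 1·1) = (7, 1)
w2 = Bw1 = (0·7 + 7·1; 5·7 + 1·1) = (7, 36)
Ratio: 7/7 = 1.0000

1.0000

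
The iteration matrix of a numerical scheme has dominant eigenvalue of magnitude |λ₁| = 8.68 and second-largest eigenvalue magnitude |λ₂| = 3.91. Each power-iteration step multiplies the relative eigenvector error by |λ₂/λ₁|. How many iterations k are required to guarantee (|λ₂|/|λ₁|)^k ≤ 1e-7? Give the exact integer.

21

|λ₂/λ₁| = 3.91/8.68 = 0.45046
Need k ≥ ln(1e-7) / ln(0.45046) = -16.1181 / -0.7975 ≈ 20.211
Smallest integer k satisfying the bound: 21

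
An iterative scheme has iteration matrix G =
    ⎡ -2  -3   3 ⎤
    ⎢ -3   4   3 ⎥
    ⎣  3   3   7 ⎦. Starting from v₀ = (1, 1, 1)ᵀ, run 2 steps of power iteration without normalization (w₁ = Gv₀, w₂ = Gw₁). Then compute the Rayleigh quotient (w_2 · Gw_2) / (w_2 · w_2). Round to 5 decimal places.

λ ≈ 8.58867

w1 = Gv₀ = (-2, 4, 13)
w2 = Gw1 = (31, 61, 97)
Gw2 = (46, 442, 955)
w2·Gw2 = 31·46 + 61·442 + 97·955 = 121023; w2·w2 = 31·31 + 61·61 + 97·97 = 14091
λ ≈ 121023/14091 = 8.58867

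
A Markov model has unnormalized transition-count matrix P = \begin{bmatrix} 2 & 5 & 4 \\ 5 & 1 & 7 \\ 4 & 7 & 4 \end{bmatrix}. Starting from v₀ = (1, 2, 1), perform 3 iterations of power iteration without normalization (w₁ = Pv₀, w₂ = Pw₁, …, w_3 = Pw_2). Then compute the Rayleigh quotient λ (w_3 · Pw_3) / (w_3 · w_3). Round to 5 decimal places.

13.18021

w1 = Pv₀ = (16, 14, 22)
w2 = Pw1 = (190, 248, 250)
w3 = Pw2 = (2620, 2948, 3496)
Pw3 = (33964, 40520, 45100)
w3·Pw3 = 2620·33964 + 2948·40520 + 3496·45100 = 366108240; w3·w3 = 2620·2620 + 2948·2948 + 3496·3496 = 27777120
λ ≈ 366108240/27777120 = 13.18021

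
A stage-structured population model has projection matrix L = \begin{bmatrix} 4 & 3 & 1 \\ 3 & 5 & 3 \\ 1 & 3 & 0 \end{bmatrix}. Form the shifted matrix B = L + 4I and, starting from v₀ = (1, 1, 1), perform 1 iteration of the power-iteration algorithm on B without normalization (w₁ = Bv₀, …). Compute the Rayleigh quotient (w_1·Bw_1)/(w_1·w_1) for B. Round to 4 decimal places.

12.5289

B = L + 4I has rows (8, 3, 1); (3, 9, 3); (1, 3, 4)
w1 = Bv₀ = (8·1 + 3·1 + 1·1; 3·1 + 9·1 + 3·1; 1·1 + 3·1 + 4·1) = (12, 15, 8)
Bw1 = (149, 195, 89)
w1·Bw1 = 5425; w1·w1 = 433; μ ≈ 5425/433 = 12.5289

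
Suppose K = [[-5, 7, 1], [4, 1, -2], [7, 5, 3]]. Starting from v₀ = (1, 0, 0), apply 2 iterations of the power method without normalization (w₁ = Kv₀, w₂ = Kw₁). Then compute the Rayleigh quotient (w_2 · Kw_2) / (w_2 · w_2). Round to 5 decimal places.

w1 = Kv₀ = ((-5)·1 + 7·0 + 1·0; 4·1 + 1·0 + (-2)·0; 7·1 + 5·0 + 3·0) = (-5, 4, 7)
w2 = Kw1 = ((-5)·(-5) + 7·4 + 1·7; 4·(-5) + 1·4 + (-2)·7; 7·(-5) + 5·4 + 3·7) = (60, -30, 6)
Kw2 = (-504, 198, 288)
w2·Kw2 = 60·(-504) + (-30)·198 + 6·288 = -34452; w2·w2 = 60·60 + (-30)·(-30) + 6·6 = 4536
λ ≈ -34452/4536 = -7.59524

λ ≈ -7.59524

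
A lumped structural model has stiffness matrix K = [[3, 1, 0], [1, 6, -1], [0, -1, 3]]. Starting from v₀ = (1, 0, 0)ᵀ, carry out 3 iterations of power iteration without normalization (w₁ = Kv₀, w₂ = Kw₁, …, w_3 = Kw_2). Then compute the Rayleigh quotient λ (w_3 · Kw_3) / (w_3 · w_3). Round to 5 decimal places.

w1 = Kv₀ = (3·1 + 1·0 + 0·0; 1·1 + 6·0 + (-1)·0; 0·1 + (-1)·0 + 3·0) = (3, 1, 0)
w2 = Kw1 = (3·3 + 1·1 + 0·0; 1·3 + 6·1 + (-1)·0; 0·3 + (-1)·1 + 3·0) = (10, 9, -1)
w3 = Kw2 = (39, 65, -12)
Kw3 = (182, 441, -101)
w3·Kw3 = 39·182 + 65·441 + (-12)·(-101) = 36975; w3·w3 = 39·39 + 65·65 + (-12)·(-12) = 5890
λ ≈ 36975/5890 = 6.27759

6.27759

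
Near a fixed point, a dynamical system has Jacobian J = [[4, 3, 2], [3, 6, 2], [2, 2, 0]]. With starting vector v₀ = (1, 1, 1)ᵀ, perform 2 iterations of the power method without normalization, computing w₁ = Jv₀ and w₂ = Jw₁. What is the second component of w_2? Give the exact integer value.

w1 = Jv₀ = (4·1 + 3·1 + 2·1; 3·1 + 6·1 + 2·1; 2·1 + 2·1 + 0·1) = (9, 11, 4)
w2 = Jw1 = (4·9 + 3·11 + 2·4; 3·9 + 6·11 + 2·4; 2·9 + 2·11 + 0·4) = (77, 101, 40)
The requested component of w2 is 101.

101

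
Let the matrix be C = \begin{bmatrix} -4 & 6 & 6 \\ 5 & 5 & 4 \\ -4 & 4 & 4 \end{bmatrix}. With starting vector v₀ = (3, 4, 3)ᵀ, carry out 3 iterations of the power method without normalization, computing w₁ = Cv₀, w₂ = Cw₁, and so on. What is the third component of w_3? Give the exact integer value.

w1 = Cv₀ = ((-4)·3 + 6·4 + 6·3; 5·3 + 5·4 + 4·3; (-4)·3 + 4·4 + 4·3) = (30, 47, 16)
w2 = Cw1 = ((-4)·30 + 6·47 + 6·16; 5·30 + 5·47 + 4·16; (-4)·30 + 4·47 + 4·16) = (258, 449, 132)
w3 = Cw2 = (2454, 4063, 1292)
The requested component of w3 is 1292.

1292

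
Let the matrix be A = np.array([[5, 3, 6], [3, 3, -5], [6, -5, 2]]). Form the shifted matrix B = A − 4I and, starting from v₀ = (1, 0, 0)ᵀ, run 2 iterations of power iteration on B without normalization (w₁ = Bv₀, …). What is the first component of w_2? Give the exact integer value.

B = A − 4I has rows (1, 3, 6); (3, -1, -5); (6, -5, -2)
w1 = Bv₀ = (1, 3, 6)
w2 = Bw1 = (46, -30, -21)
Requested component of w2: 46

46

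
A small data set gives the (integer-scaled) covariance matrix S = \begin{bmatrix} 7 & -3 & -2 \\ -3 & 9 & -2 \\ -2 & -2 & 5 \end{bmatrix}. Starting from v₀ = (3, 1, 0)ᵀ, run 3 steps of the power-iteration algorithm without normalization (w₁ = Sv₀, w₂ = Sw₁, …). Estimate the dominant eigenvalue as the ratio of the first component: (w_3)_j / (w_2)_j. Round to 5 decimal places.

w1 = Sv₀ = (7·3 + (-3)·1 + (-2)·0; (-3)·3 + 9·1 + (-2)·0; (-2)·3 + (-2)·1 + 5·0) = (18, 0, -8)
w2 = Sw1 = (7·18 + (-3)·0 + (-2)·(-8); (-3)·18 + 9·0 + (-2)·(-8); (-2)·18 + (-2)·0 + 5·(-8)) = (142, -38, -76)
w3 = Sw2 = (1260, -616, -588)
Ratio at component: 1260 / 142 = 8.87324

8.87324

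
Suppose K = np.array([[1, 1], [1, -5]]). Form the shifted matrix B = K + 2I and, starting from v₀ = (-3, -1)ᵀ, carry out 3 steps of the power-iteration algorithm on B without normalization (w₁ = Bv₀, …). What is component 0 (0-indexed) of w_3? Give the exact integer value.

B = K + 2I has rows (3, 1); (1, -3)
w1 = Bv₀ = (-10, 0)
w2 = Bw1 = (-30, -10)
w3 = Bw2 = (-100, 0)
Requested component of w3: -100

-100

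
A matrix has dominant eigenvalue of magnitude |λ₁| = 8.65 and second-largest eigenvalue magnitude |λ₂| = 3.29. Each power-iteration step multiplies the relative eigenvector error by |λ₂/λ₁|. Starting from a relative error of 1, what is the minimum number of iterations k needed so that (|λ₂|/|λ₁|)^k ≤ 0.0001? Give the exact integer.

|λ₂/λ₁| = 3.29/8.65 = 0.38035
Need k ≥ ln(0.0001) / ln(0.38035) = -9.2103 / -0.9667 ≈ 9.528
Smallest integer k satisfying the bound: 10

10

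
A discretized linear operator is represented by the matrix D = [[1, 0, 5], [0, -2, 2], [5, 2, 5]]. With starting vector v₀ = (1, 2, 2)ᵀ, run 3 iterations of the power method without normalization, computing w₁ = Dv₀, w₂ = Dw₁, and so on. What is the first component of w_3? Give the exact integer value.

w1 = Dv₀ = (11, 0, 19)
w2 = Dw1 = (106, 38, 150)
w3 = Dw2 = (856, 224, 1356)
The requested component of w3 is 856.

856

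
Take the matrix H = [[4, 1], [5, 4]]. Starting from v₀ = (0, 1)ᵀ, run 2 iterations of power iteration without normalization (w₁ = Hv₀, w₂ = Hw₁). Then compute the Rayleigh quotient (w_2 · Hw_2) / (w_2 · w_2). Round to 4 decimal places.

w1 = Hv₀ = (4·0 + 1·1; 5·0 + 4·1) = (1, 4)
w2 = Hw1 = (4·1 + 1·4; 5·1 + 4·4) = (8, 21)
Hw2 = (53, 124)
w2·Hw2 = 8·53 + 21·124 = 3028; w2·w2 = 8·8 + 21·21 = 505
λ ≈ 3028/505 = 5.9960

5.9960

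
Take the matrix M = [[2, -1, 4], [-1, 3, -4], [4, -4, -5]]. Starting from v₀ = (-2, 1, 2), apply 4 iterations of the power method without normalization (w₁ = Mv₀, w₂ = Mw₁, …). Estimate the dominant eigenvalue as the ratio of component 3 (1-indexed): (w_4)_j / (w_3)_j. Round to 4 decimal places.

λ ≈ -6.6465

w1 = Mv₀ = (2·(-2) + (-1)·1 + 4·2; (-1)·(-2) + 3·1 + (-4)·2; 4·(-2) + (-4)·1 + (-5)·2) = (3, -3, -22)
w2 = Mw1 = (2·3 + (-1)·(-3) + 4·(-22); (-1)·3 + 3·(-3) + (-4)·(-22); 4·3 + (-4)·(-3) + (-5)·(-22)) = (-79, 76, 134)
w3 = Mw2 = (302, -229, -1290)
w4 = Mw3 = (-4327, 4171, 8574)
Ratio at component: 8574 / -1290 = -6.6465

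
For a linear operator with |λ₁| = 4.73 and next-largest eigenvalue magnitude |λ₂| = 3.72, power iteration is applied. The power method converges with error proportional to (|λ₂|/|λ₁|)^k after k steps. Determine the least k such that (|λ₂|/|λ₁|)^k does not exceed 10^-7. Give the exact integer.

68

|λ₂/λ₁| = 3.72/4.73 = 0.78647
Need k ≥ ln(10^-7) / ln(0.78647) = -16.1181 / -0.2402 ≈ 67.102
Smallest integer k satisfying the bound: 68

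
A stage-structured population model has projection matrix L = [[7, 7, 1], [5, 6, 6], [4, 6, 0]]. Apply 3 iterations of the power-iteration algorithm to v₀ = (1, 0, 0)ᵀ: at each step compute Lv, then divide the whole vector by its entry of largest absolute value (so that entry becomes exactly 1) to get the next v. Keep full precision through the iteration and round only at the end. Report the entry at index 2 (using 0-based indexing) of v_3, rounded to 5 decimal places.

0.67020

Lv0 = (7.000000, 5.000000, 4.000000); divide by 7.000000 → v1 = (1.000000, 0.714286, 0.571429)
Lv1 = (12.571429, 12.714286, 8.285714); divide by 12.714286 → v2 = (0.988764, 1.000000, 0.651685)
Lv2 = (14.573034, 14.853933, 9.955056); divide by 14.853933 → v3 = (0.981089, 1.000000, 0.670197)
Requested entry of v3: 886/1322 = 0.67020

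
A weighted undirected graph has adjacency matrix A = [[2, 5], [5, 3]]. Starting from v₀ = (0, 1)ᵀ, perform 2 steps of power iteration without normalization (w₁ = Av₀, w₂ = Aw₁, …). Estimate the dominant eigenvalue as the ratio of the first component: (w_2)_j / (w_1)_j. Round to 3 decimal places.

w1 = Av₀ = (2·0 + 5·1; 5·0 + 3·1) = (5, 3)
w2 = Aw1 = (2·5 + 5·3; 5·5 + 3·3) = (25, 34)
Ratio at component: 25 / 5 = 5.000

λ ≈ 5.000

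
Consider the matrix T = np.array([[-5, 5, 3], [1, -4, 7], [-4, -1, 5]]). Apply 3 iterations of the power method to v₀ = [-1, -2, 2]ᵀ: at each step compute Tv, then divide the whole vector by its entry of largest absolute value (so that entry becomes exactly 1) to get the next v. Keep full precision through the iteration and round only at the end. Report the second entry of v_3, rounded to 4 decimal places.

-0.9698

Tv0 = (1.00000, 21.00000, 16.00000); divide by 21.00000 → v1 = (0.04762, 1.00000, 0.76190)
Tv1 = (7.04762, 1.38095, 2.61905); divide by 7.04762 → v2 = (1.00000, 0.19595, 0.37162)
Tv2 = (-2.90541, 2.81757, -2.33784); divide by -2.90541 → v3 = (1.00000, -0.96977, 0.80465)
Requested entry of v3: 417/-430 = -0.9698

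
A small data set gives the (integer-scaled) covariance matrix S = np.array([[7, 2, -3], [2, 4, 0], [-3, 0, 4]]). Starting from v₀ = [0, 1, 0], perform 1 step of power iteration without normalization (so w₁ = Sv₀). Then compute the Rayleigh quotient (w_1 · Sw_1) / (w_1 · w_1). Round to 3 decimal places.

λ ≈ 6.200

w1 = Sv₀ = (7·0 + 2·1 + (-3)·0; 2·0 + 4·1 + 0·0; (-3)·0 + 0·1 + 4·0) = (2, 4, 0)
Sw1 = (22, 20, -6)
w1·Sw1 = 2·22 + 4·20 + 0·(-6) = 124; w1·w1 = 2·2 + 4·4 + 0·0 = 20
λ ≈ 124/20 = 6.200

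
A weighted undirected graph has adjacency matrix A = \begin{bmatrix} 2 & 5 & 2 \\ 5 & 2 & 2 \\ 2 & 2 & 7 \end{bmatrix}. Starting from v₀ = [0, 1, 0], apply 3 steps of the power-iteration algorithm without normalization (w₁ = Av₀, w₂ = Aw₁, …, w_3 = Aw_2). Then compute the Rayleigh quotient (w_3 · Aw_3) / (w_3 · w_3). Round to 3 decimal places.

λ ≈ 9.775

w1 = Av₀ = (5, 2, 2)
w2 = Aw1 = (24, 33, 28)
w3 = Aw2 = (269, 242, 310)
Aw3 = (2368, 2449, 3192)
w3·Aw3 = 269·2368 + 242·2449 + 310·3192 = 2219170; w3·w3 = 269·269 + 242·242 + 310·310 = 227025
λ ≈ 2219170/227025 = 9.775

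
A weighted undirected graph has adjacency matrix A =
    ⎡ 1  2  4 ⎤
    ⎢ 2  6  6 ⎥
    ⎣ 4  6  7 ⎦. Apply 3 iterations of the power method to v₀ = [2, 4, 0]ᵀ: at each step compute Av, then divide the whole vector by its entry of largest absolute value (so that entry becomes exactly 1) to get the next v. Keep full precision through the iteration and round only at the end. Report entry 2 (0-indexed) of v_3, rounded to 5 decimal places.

Av0 = (10.000000, 28.000000, 32.000000); divide by 32.000000 → v1 = (0.312500, 0.875000, 1.000000)
Av1 = (6.062500, 11.875000, 13.500000); divide by 13.500000 → v2 = (0.449074, 0.879630, 1.000000)
Av2 = (6.208333, 12.175926, 14.074074); divide by 14.074074 → v3 = (0.441118, 0.865132, 1.000000)
Requested entry of v3: 6080/6080 = 1.00000

1.00000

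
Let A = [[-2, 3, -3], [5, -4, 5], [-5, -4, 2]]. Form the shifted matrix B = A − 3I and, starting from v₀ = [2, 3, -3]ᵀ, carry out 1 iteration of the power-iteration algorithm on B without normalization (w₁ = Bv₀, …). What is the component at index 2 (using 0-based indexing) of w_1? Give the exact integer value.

B = A − 3I has rows (-5, 3, -3); (5, -7, 5); (-5, -4, -1)
w1 = Bv₀ = (8, -26, -19)
Requested component of w1: -19

-19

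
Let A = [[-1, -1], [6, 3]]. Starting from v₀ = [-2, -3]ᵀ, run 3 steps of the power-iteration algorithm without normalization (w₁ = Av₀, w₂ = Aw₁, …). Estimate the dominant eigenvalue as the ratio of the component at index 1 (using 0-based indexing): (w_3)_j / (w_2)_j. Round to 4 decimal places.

0.0909

w1 = Av₀ = (5, -21)
w2 = Aw1 = (16, -33)
w3 = Aw2 = (17, -3)
Ratio at component: -3 / -33 = 0.0909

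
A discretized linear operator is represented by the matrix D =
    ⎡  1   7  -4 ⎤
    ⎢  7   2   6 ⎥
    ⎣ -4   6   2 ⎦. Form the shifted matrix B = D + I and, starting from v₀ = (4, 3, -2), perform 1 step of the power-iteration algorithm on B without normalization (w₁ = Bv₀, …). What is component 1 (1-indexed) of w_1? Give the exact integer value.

B = D + I has rows (2, 7, -4); (7, 3, 6); (-4, 6, 3)
w1 = Bv₀ = (2·4 + 7·3 + (-4)·(-2); 7·4 + 3·3 + 6·(-2); (-4)·4 + 6·3 + 3·(-2)) = (37, 25, -4)
Requested component of w1: 37

37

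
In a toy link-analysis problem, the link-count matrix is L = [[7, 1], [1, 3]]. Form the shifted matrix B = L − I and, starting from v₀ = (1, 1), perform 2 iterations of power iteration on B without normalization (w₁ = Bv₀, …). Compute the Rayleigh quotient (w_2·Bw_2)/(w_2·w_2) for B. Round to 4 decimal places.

B = L − I has rows (6, 1); (1, 2)
w1 = Bv₀ = (6·1 + 1·1; 1·1 + 2·1) = (7, 3)
w2 = Bw1 = (6·7 + 1·3; 1·7 + 2·3) = (45, 13)
Bw2 = (283, 71)
w2·Bw2 = 13658; w2·w2 = 2194; μ ≈ 13658/2194 = 6.2252

μ ≈ 6.2252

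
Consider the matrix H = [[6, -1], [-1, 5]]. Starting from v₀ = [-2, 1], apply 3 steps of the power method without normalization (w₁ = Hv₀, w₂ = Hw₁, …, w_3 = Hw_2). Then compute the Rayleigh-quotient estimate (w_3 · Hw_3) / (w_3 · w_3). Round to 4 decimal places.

w1 = Hv₀ = (6·(-2) + (-1)·1; (-1)·(-2) + 5·1) = (-13, 7)
w2 = Hw1 = (6·(-13) + (-1)·7; (-1)·(-13) + 5·7) = (-85, 48)
w3 = Hw2 = (-558, 325)
Hw3 = (-3673, 2183)
w3·Hw3 = (-558)·(-3673) + 325·2183 = 2759009; w3·w3 = (-558)·(-558) + 325·325 = 416989
λ ≈ 2759009/416989 = 6.6165

6.6165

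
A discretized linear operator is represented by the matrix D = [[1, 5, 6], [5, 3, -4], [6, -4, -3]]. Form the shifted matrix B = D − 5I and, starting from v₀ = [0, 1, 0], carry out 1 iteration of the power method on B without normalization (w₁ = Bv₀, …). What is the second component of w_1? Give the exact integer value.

-2

B = D − 5I has rows (-4, 5, 6); (5, -2, -4); (6, -4, -8)
w1 = Bv₀ = ((-4)·0 + 5·1 + 6·0; 5·0 + (-2)·1 + (-4)·0; 6·0 + (-4)·1 + (-8)·0) = (5, -2, -4)
Requested component of w1: -2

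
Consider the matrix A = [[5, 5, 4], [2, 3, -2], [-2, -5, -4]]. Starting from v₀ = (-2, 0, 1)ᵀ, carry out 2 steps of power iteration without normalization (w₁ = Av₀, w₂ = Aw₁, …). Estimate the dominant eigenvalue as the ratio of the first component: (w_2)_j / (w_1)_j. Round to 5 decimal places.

w1 = Av₀ = (5·(-2) + 5·0 + 4·1; 2·(-2) + 3·0 + (-2)·1; (-2)·(-2) + (-5)·0 + (-4)·1) = (-6, -6, 0)
w2 = Aw1 = (5·(-6) + 5·(-6) + 4·0; 2·(-6) + 3·(-6) + (-2)·0; (-2)·(-6) + (-5)·(-6) + (-4)·0) = (-60, -30, 42)
Ratio at component: -60 / -6 = 10.00000

10.00000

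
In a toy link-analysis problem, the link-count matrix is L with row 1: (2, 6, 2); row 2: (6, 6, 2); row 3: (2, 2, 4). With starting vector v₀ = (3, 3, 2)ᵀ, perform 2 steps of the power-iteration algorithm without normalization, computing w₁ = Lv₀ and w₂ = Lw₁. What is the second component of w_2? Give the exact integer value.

w1 = Lv₀ = (2·3 + 6·3 + 2·2; 6·3 + 6·3 + 2·2; 2·3 + 2·3 + 4·2) = (28, 40, 20)
w2 = Lw1 = (2·28 + 6·40 + 2·20; 6·28 + 6·40 + 2·20; 2·28 + 2·40 + 4·20) = (336, 448, 216)
The requested component of w2 is 448.

448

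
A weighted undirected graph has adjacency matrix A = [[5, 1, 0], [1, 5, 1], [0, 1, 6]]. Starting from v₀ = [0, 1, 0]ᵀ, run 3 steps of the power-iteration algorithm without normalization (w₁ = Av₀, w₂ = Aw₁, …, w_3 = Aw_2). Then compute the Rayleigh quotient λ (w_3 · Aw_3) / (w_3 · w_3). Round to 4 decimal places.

λ ≈ 6.5853

w1 = Av₀ = (5·0 + 1·1 + 0·0; 1·0 + 5·1 + 1·0; 0·0 + 1·1 + 6·0) = (1, 5, 1)
w2 = Aw1 = (5·1 + 1·5 + 0·1; 1·1 + 5·5 + 1·1; 0·1 + 1·5 + 6·1) = (10, 27, 11)
w3 = Aw2 = (77, 156, 93)
Aw3 = (541, 950, 714)
w3·Aw3 = 77·541 + 156·950 + 93·714 = 256259; w3·w3 = 77·77 + 156·156 + 93·93 = 38914
λ ≈ 256259/38914 = 6.5853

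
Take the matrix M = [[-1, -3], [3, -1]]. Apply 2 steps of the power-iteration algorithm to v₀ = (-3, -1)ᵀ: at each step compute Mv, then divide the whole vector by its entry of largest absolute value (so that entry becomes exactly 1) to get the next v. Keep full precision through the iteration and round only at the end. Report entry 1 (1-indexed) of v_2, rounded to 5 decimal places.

Mv0 = (6.000000, -8.000000); divide by -8.000000 → v1 = (-0.750000, 1.000000)
Mv1 = (-2.250000, -3.250000); divide by -3.250000 → v2 = (0.692308, 1.000000)
Requested entry of v2: 18/26 = 0.69231

0.69231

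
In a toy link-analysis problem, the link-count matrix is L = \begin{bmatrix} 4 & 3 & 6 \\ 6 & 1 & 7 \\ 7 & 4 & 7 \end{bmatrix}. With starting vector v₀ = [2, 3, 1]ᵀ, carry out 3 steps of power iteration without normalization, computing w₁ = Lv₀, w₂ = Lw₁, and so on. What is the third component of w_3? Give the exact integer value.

7416

w1 = Lv₀ = (23, 22, 33)
w2 = Lw1 = (356, 391, 480)
w3 = Lw2 = (5477, 5887, 7416)
The requested component of w3 is 7416.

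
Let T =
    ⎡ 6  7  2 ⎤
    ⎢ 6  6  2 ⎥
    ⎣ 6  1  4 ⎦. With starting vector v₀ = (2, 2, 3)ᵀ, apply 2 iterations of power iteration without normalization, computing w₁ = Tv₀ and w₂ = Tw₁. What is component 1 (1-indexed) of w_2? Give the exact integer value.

454

w1 = Tv₀ = (32, 30, 26)
w2 = Tw1 = (454, 424, 326)
The requested component of w2 is 454.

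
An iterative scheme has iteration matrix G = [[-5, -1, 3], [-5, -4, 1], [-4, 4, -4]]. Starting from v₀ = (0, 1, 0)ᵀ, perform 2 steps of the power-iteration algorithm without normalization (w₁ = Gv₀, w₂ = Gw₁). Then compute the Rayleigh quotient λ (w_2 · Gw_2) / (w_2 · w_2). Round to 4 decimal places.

-7.5151

w1 = Gv₀ = ((-5)·0 + (-1)·1 + 3·0; (-5)·0 + (-4)·1 + 1·0; (-4)·0 + 4·1 + (-4)·0) = (-1, -4, 4)
w2 = Gw1 = ((-5)·(-1) + (-1)·(-4) + 3·4; (-5)·(-1) + (-4)·(-4) + 1·4; (-4)·(-1) + 4·(-4) + (-4)·4) = (21, 25, -28)
Gw2 = (-214, -233, 128)
w2·Gw2 = 21·(-214) + 25·(-233) + (-28)·128 = -13903; w2·w2 = 21·21 + 25·25 + (-28)·(-28) = 1850
λ ≈ -13903/1850 = -7.5151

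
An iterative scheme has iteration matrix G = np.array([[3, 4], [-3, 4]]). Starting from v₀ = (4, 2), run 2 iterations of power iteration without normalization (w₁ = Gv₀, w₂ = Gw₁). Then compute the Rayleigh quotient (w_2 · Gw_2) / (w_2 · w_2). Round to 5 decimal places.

3.31535

w1 = Gv₀ = (3·4 + 4·2; (-3)·4 + 4·2) = (20, -4)
w2 = Gw1 = (3·20 + 4·(-4); (-3)·20 + 4·(-4)) = (44, -76)
Gw2 = (-172, -436)
w2·Gw2 = 44·(-172) + (-76)·(-436) = 25568; w2·w2 = 44·44 + (-76)·(-76) = 7712
λ ≈ 25568/7712 = 3.31535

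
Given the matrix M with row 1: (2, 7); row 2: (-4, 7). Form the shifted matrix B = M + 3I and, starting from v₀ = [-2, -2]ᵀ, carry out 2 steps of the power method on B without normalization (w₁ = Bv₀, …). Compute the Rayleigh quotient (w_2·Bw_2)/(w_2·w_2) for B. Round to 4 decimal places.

5.4164

B = M + 3I has rows (5, 7); (-4, 10)
w1 = Bv₀ = (5·(-2) + 7·(-2); (-4)·(-2) + 10·(-2)) = (-24, -12)
w2 = Bw1 = (5·(-24) + 7·(-12); (-4)·(-24) + 10·(-12)) = (-204, -24)
Bw2 = (-1188, 576)
w2·Bw2 = 228528; w2·w2 = 42192; μ ≈ 228528/42192 = 5.4164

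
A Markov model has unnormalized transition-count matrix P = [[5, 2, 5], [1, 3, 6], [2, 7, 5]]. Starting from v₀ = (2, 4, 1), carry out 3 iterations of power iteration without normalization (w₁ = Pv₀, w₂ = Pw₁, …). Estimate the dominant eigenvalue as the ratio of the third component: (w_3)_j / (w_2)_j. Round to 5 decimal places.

λ ≈ 12.58760

w1 = Pv₀ = (5·2 + 2·4 + 5·1; 1·2 + 3·4 + 6·1; 2·2 + 7·4 + 5·1) = (23, 20, 37)
w2 = Pw1 = (5·23 + 2·20 + 5·37; 1·23 + 3·20 + 6·37; 2·23 + 7·20 + 5·37) = (340, 305, 371)
w3 = Pw2 = (4165, 3481, 4670)
Ratio at component: 4670 / 371 = 12.58760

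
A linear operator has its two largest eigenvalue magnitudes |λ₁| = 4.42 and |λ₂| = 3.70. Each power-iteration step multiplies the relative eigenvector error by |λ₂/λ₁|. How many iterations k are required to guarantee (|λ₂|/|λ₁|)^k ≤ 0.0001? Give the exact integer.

|λ₂/λ₁| = 3.70/4.42 = 0.83710
Need k ≥ ln(0.0001) / ln(0.83710) = -9.2103 / -0.1778 ≈ 51.800
Smallest integer k satisfying the bound: 52

52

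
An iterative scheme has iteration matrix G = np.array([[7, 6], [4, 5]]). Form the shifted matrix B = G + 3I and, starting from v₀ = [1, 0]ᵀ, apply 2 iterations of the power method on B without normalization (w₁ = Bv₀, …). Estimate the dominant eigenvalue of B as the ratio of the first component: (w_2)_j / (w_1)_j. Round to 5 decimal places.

μ ≈ 12.40000

B = G + 3I has rows (10, 6); (4, 8)
w1 = Bv₀ = (10, 4)
w2 = Bw1 = (124, 72)
Ratio: 124/10 = 12.40000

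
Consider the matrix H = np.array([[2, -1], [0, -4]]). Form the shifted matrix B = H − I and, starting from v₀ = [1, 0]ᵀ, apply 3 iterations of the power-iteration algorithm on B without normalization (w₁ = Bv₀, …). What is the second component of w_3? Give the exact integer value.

0

B = H − I has rows (1, -1); (0, -5)
w1 = Bv₀ = (1·1 + (-1)·0; 0·1 + (-5)·0) = (1, 0)
w2 = Bw1 = (1·1 + (-1)·0; 0·1 + (-5)·0) = (1, 0)
w3 = Bw2 = (1, 0)
Requested component of w3: 0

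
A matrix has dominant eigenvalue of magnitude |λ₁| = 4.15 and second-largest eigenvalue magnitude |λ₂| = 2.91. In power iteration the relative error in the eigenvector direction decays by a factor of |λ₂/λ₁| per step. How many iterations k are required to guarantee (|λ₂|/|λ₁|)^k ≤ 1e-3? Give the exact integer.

20

|λ₂/λ₁| = 2.91/4.15 = 0.70120
Need k ≥ ln(1e-3) / ln(0.70120) = -6.9078 / -0.3550 ≈ 19.461
Smallest integer k satisfying the bound: 20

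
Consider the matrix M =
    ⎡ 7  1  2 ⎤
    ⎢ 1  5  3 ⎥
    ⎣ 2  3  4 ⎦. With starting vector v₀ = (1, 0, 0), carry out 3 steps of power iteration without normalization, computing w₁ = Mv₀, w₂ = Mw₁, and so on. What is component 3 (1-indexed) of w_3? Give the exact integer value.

w1 = Mv₀ = (7·1 + 1·0 + 2·0; 1·1 + 5·0 + 3·0; 2·1 + 3·0 + 4·0) = (7, 1, 2)
w2 = Mw1 = (7·7 + 1·1 + 2·2; 1·7 + 5·1 + 3·2; 2·7 + 3·1 + 4·2) = (54, 18, 25)
w3 = Mw2 = (446, 219, 262)
The requested component of w3 is 262.

262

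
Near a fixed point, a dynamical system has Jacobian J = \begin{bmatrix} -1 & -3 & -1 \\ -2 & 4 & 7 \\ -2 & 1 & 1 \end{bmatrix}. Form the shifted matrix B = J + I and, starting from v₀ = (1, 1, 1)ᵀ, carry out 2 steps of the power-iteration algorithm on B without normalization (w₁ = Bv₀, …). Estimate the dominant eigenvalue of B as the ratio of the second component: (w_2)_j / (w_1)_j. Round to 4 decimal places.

B = J + I has rows (0, -3, -1); (-2, 5, 7); (-2, 1, 2)
w1 = Bv₀ = (0·1 + (-3)·1 + (-1)·1; (-2)·1 + 5·1 + 7·1; (-2)·1 + 1·1 + 2·1) = (-4, 10, 1)
w2 = Bw1 = (0·(-4) + (-3)·10 + (-1)·1; (-2)·(-4) + 5·10 + 7·1; (-2)·(-4) + 1·10 + 2·1) = (-31, 65, 20)
Ratio: 65/10 = 6.5000

6.5000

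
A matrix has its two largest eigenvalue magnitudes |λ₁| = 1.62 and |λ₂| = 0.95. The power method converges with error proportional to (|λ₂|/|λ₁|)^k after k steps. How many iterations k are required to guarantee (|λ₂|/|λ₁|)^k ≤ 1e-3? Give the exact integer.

|λ₂/λ₁| = 0.95/1.62 = 0.58642
Need k ≥ ln(1e-3) / ln(0.58642) = -6.9078 / -0.5337 ≈ 12.943
Smallest integer k satisfying the bound: 13

13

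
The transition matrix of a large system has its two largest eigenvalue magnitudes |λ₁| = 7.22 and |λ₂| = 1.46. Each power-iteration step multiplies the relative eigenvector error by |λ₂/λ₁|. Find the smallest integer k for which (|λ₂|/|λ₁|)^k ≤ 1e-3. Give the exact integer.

|λ₂/λ₁| = 1.46/7.22 = 0.20222
Need k ≥ ln(1e-3) / ln(0.20222) = -6.9078 / -1.5984 ≈ 4.322
Smallest integer k satisfying the bound: 5

5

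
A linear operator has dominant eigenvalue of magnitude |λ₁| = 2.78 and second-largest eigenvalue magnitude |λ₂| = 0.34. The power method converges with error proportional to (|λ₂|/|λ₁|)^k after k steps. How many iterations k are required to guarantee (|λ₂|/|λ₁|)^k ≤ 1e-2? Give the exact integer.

|λ₂/λ₁| = 0.34/2.78 = 0.12230
Need k ≥ ln(1e-2) / ln(0.12230) = -4.6052 / -2.1013 ≈ 2.192
Smallest integer k satisfying the bound: 3

3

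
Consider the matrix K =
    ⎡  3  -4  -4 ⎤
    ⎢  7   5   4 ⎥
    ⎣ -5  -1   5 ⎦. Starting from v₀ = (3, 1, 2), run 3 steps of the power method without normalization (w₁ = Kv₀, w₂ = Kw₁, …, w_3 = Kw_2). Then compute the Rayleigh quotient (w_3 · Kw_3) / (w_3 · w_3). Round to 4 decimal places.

w1 = Kv₀ = (-3, 34, -6)
w2 = Kw1 = (-121, 125, -49)
w3 = Kw2 = (-667, -418, 235)
Kw3 = (-1269, -5819, 4928)
w3·Kw3 = (-667)·(-1269) + (-418)·(-5819) + 235·4928 = 4436845; w3·w3 = (-667)·(-667) + (-418)·(-418) + 235·235 = 674838
λ ≈ 4436845/674838 = 6.5747

λ ≈ 6.5747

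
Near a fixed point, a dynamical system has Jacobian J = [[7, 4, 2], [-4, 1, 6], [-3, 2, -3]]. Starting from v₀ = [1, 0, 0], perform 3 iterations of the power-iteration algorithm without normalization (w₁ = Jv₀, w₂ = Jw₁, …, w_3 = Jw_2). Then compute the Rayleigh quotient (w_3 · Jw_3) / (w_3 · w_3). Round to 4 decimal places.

3.3271

w1 = Jv₀ = (7·1 + 4·0 + 2·0; (-4)·1 + 1·0 + 6·0; (-3)·1 + 2·0 + (-3)·0) = (7, -4, -3)
w2 = Jw1 = (7·7 + 4·(-4) + 2·(-3); (-4)·7 + 1·(-4) + 6·(-3); (-3)·7 + 2·(-4) + (-3)·(-3)) = (27, -50, -20)
w3 = Jw2 = (-51, -278, -121)
Jw3 = (-1711, -800, -40)
w3·Jw3 = (-51)·(-1711) + (-278)·(-800) + (-121)·(-40) = 314501; w3·w3 = (-51)·(-51) + (-278)·(-278) + (-121)·(-121) = 94526
λ ≈ 314501/94526 = 3.3271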